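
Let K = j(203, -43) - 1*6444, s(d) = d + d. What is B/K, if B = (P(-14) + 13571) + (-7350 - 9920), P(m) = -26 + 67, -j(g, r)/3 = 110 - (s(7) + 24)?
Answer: 1829/3330 ≈ 0.54925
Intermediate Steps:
s(d) = 2*d
j(g, r) = -216 (j(g, r) = -3*(110 - (2*7 + 24)) = -3*(110 - (14 + 24)) = -3*(110 - 1*38) = -3*(110 - 38) = -3*72 = -216)
P(m) = 41
B = -3658 (B = (41 + 13571) + (-7350 - 9920) = 13612 - 17270 = -3658)
K = -6660 (K = -216 - 1*6444 = -216 - 6444 = -6660)
B/K = -3658/(-6660) = -3658*(-1/6660) = 1829/3330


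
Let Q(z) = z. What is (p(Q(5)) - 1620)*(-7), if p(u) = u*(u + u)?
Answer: 10990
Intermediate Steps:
p(u) = 2*u² (p(u) = u*(2*u) = 2*u²)
(p(Q(5)) - 1620)*(-7) = (2*5² - 1620)*(-7) = (2*25 - 1620)*(-7) = (50 - 1620)*(-7) = -1570*(-7) = 10990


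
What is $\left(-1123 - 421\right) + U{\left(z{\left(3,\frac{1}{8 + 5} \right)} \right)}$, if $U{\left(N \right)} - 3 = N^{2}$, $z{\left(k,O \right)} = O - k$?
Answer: $- \frac{258985}{169} \approx -1532.5$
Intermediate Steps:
$U{\left(N \right)} = 3 + N^{2}$
$\left(-1123 - 421\right) + U{\left(z{\left(3,\frac{1}{8 + 5} \right)} \right)} = \left(-1123 - 421\right) + \left(3 + \left(\frac{1}{8 + 5} - 3\right)^{2}\right) = -1544 + \left(3 + \left(\frac{1}{13} - 3\right)^{2}\right) = -1544 + \left(3 + \left(- \frac{38}{13}\right)^{2}\right) = -1544 + \left(3 + \frac{1444}{169}\right) = -1544 + \frac{1951}{169} = - \frac{258985}{169}$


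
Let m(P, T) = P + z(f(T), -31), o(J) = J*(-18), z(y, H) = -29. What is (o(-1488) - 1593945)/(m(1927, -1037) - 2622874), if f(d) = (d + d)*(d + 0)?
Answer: 1567161/2620976 ≈ 0.59793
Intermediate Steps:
f(d) = 2*d² (f(d) = (2*d)*d = 2*d²)
o(J) = -18*J
m(P, T) = -29 + P (m(P, T) = P - 29 = -29 + P)
(o(-1488) - 1593945)/(m(1927, -1037) - 2622874) = (-18*(-1488) - 1593945)/((-29 + 1927) - 2622874) = (26784 - 1593945)/(1898 - 2622874) = -1567161/(-2620976) = -1567161*(-1/2620976) = 1567161/2620976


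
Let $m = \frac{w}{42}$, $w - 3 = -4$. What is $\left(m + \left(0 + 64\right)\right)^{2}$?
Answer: $\frac{7219969}{1764} \approx 4093.0$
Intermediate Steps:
$w = -1$ ($w = 3 - 4 = -1$)
$m = - \frac{1}{42} \approx -0.02381$
$\left(m + \left(0 + 64\right)\right)^{2} = \left(- \frac{1}{42} + \left(0 + 64\right)\right)^{2} = \left(- \frac{1}{42} + 64\right)^{2} = \left(\frac{2687}{42}\right)^{2} = \frac{7219969}{1764}$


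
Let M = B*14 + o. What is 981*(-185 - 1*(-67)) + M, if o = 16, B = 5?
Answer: -115672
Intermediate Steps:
M = 86 (M = 5*14 + 16 = 70 + 16 = 86)
981*(-185 - 1*(-67)) + M = 981*(-185 - 1*(-67)) + 86 = 981*(-185 + 67) + 86 = 981*(-118) + 86 = -115758 + 86 = -115672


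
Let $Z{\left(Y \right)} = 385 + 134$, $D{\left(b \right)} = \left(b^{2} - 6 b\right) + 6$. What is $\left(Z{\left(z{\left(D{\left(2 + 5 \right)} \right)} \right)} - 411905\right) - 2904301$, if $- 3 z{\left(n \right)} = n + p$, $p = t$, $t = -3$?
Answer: $-3315687$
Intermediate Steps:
$D{\left(b \right)} = 6 + b^{2} - 6 b$
$p = -3$
$z{\left(n \right)} = 1 - \frac{n}{3}$ ($z{\left(n \right)} = - \frac{n - 3}{3} = - \frac{-3 + n}{3} = 1 - \frac{n}{3}$)
$Z{\left(Y \right)} = 519$
$\left(Z{\left(z{\left(D{\left(2 + 5 \right)} \right)} \right)} - 411905\right) - 2904301 = \left(519 - 411905\right) - 2904301 = -411386 - 2904301 = -3315687$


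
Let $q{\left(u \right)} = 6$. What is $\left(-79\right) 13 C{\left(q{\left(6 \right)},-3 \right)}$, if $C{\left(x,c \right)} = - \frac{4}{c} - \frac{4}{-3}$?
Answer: $- \frac{8216}{3} \approx -2738.7$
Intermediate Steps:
$C{\left(x,c \right)} = \frac{4}{3} - \frac{4}{c}$ ($C{\left(x,c \right)} = - \frac{4}{c} - - \frac{4}{3} = - \frac{4}{c} + \frac{4}{3} = \frac{4}{3} - \frac{4}{c}$)
$\left(-79\right) 13 C{\left(q{\left(6 \right)},-3 \right)} = \left(-79\right) 13 \left(\frac{4}{3} - \frac{4}{-3}\right) = - 1027 \left(\frac{4}{3} - - \frac{4}{3}\right) = - 1027 \left(\frac{4}{3} + \frac{4}{3}\right) = \left(-1027\right) \frac{8}{3} = - \frac{8216}{3}$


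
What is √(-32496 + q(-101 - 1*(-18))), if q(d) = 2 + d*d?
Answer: 3*I*√2845 ≈ 160.02*I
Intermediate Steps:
q(d) = 2 + d²
√(-32496 + q(-101 - 1*(-18))) = √(-32496 + (2 + (-101 - 1*(-18))²)) = √(-32496 + (2 + (-101 + 18)²)) = √(-32496 + (2 + (-83)²)) = √(-32496 + (2 + 6889)) = √(-32496 + 6891) = √(-25605) = 3*I*√2845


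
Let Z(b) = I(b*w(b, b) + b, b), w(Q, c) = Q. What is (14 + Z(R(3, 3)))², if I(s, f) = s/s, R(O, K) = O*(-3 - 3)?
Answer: 225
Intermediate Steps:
R(O, K) = -6*O (R(O, K) = O*(-6) = -6*O)
I(s, f) = 1
Z(b) = 1
(14 + Z(R(3, 3)))² = (14 + 1)² = 15² = 225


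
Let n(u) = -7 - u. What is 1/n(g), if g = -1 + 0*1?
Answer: -1/6 ≈ -0.16667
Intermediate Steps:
g = -1 (g = -1 + 0 = -1)
1/n(g) = 1/(-7 - 1*(-1)) = 1/(-7 + 1) = 1/(-6) = -1/6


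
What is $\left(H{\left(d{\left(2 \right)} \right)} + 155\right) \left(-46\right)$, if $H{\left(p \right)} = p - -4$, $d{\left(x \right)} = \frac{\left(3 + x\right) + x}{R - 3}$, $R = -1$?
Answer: $- \frac{14467}{2} \approx -7233.5$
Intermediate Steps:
$d{\left(x \right)} = - \frac{3}{4} - \frac{x}{2}$ ($d{\left(x \right)} = \frac{\left(3 + x\right) + x}{-1 - 3} = \frac{3 + 2 x}{-4} = \left(3 + 2 x\right) \left(- \frac{1}{4}\right) = - \frac{3}{4} - \frac{x}{2}$)
$H{\left(p \right)} = 4 + p$ ($H{\left(p \right)} = p + 4 = 4 + p$)
$\left(H{\left(d{\left(2 \right)} \right)} + 155\right) \left(-46\right) = \left(\left(4 - \frac{7}{4}\right) + 155\right) \left(-46\right) = \left(\frac{9}{4} + 155\right) \left(-46\right) = \frac{629}{4} \left(-46\right) = - \frac{14467}{2}$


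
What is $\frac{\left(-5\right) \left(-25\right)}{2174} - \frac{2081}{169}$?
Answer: $- \frac{4502969}{367406} \approx -12.256$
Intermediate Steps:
$\frac{\left(-5\right) \left(-25\right)}{2174} - \frac{2081}{169} = 125 \cdot \frac{1}{2174} - \frac{2081}{169} = \frac{125}{2174} - \frac{2081}{169} = - \frac{4502969}{367406}$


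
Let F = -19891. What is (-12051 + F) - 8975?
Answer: -40917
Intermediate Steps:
(-12051 + F) - 8975 = (-12051 - 19891) - 8975 = -31942 - 8975 = -40917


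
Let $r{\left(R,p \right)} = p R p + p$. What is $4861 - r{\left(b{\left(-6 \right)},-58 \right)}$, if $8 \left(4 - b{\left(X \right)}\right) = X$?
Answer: $-11060$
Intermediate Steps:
$b{\left(X \right)} = 4 - \frac{X}{8}$
$r{\left(R,p \right)} = p + R p^{2}$ ($r{\left(R,p \right)} = R p p + p = R p^{2} + p = p + R p^{2}$)
$4861 - r{\left(b{\left(-6 \right)},-58 \right)} = 4861 - - 58 \left(1 + \left(4 - - \frac{3}{4}\right) \left(-58\right)\right) = 4861 - - 58 \left(1 + \left(4 + \frac{3}{4}\right) \left(-58\right)\right) = 4861 - - 58 \left(1 + \frac{19}{4} \left(-58\right)\right) = 4861 - - 58 \left(1 - \frac{551}{2}\right) = 4861 - \left(-58\right) \left(- \frac{549}{2}\right) = 4861 - 15921 = -11060$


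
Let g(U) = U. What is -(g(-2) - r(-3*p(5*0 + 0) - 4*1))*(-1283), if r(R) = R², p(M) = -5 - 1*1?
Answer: -254034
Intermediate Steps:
p(M) = -6 (p(M) = -5 - 1 = -6)
-(g(-2) - r(-3*p(5*0 + 0) - 4*1))*(-1283) = -(-2 - (-3*(-6) - 4*1)²)*(-1283) = -(-2 - (18 - 4)²)*(-1283) = -(-2 - 1*14²)*(-1283) = -(-2 - 1*196)*(-1283) = -(-2 - 196)*(-1283) = -(-198)*(-1283) = -1*254034 = -254034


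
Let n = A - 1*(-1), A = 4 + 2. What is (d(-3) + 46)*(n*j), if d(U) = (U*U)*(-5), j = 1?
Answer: 7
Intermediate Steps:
A = 6
d(U) = -5*U² (d(U) = U²*(-5) = -5*U²)
n = 7 (n = 6 - 1*(-1) = 6 + 1 = 7)
(d(-3) + 46)*(n*j) = (-5*(-3)² + 46)*(7*1) = (-5*9 + 46)*7 = (-45 + 46)*7 = 1*7 = 7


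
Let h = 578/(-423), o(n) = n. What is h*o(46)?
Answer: -26588/423 ≈ -62.856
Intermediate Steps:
h = -578/423 (h = 578*(-1/423) = -578/423 ≈ -1.3664)
h*o(46) = -578/423*46 = -26588/423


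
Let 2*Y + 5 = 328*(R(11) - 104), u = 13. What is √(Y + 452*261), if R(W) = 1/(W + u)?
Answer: √908283/3 ≈ 317.68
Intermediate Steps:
R(W) = 1/(13 + W) (R(W) = 1/(W + 13) = 1/(13 + W))
Y = -51155/3 (Y = -5/2 + (328*(1/(13 + 11) - 104))/2 = -5/2 + (328*(1/24 - 104))/2 = -5/2 + (328*(-2495/24))/2 = -5/2 + (½)*(-102295/3) = -5/2 - 102295/6 = -51155/3 ≈ -17052.)
√(Y + 452*261) = √(-51155/3 + 452*261) = √(-51155/3 + 117972) = √(302761/3) = √908283/3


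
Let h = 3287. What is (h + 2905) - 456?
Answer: 5736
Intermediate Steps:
(h + 2905) - 456 = (3287 + 2905) - 456 = 6192 - 456 = 5736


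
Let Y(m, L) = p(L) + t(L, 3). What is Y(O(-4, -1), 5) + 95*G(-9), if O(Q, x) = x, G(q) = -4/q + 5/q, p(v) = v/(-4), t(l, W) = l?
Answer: -245/36 ≈ -6.8056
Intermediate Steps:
p(v) = -v/4 (p(v) = v*(-¼) = -v/4)
G(q) = 1/q
Y(m, L) = 3*L/4 (Y(m, L) = -L/4 + L = 3*L/4)
Y(O(-4, -1), 5) + 95*G(-9) = (¾)*5 + 95/(-9) = 15/4 + 95*(-⅑) = 15/4 - 95/9 = -245/36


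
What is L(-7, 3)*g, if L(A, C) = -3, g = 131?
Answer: -393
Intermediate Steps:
L(-7, 3)*g = -3*131 = -393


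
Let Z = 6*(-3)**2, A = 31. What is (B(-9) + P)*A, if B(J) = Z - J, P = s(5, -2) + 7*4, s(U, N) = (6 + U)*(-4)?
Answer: 1457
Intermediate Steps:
s(U, N) = -24 - 4*U
Z = 54 (Z = 6*9 = 54)
P = -16 (P = (-24 - 4*5) + 7*4 = (-24 - 20) + 28 = -44 + 28 = -16)
B(J) = 54 - J
(B(-9) + P)*A = ((54 - 1*(-9)) - 16)*31 = ((54 + 9) - 16)*31 = (63 - 16)*31 = 47*31 = 1457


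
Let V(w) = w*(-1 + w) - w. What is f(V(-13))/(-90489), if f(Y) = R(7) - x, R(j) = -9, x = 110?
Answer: 17/12927 ≈ 0.0013151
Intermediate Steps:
V(w) = -w + w*(-1 + w)
f(Y) = -119 (f(Y) = -9 - 1*110 = -9 - 110 = -119)
f(V(-13))/(-90489) = -119/(-90489) = -119*(-1/90489) = 17/12927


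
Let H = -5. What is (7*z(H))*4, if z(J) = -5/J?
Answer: 28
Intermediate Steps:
(7*z(H))*4 = (7*(-5/(-5)))*4 = (7*(-5*(-⅕)))*4 = (7*1)*4 = 7*4 = 28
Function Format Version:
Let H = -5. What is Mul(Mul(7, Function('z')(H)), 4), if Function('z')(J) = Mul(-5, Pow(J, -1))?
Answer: 28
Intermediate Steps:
Mul(Mul(7, Function('z')(H)), 4) = Mul(Mul(7, Mul(-5, Pow(-5, -1))), 4) = Mul(Mul(7, Mul(-5, Rational(-1, 5))), 4) = Mul(Mul(7, 1), 4) = Mul(7, 4) = 28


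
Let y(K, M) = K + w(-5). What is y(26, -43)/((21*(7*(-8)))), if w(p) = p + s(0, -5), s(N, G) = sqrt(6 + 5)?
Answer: -1/56 - sqrt(11)/1176 ≈ -0.020677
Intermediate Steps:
s(N, G) = sqrt(11)
w(p) = p + sqrt(11)
y(K, M) = -5 + K + sqrt(11) (y(K, M) = K + (-5 + sqrt(11)) = -5 + K + sqrt(11))
y(26, -43)/((21*(7*(-8)))) = (-5 + 26 + sqrt(11))/((21*(7*(-8)))) = (21 + sqrt(11))/((21*(-56))) = (21 + sqrt(11))/(-1176) = (21 + sqrt(11))*(-1/1176) = -1/56 - sqrt(11)/1176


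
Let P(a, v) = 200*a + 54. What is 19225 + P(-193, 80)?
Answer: -19321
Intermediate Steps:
P(a, v) = 54 + 200*a
19225 + P(-193, 80) = 19225 + (54 + 200*(-193)) = 19225 + (54 - 38600) = 19225 - 38546 = -19321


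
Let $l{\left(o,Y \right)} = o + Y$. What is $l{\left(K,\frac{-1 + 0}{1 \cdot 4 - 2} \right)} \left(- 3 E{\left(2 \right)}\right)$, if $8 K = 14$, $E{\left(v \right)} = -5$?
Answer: $\frac{75}{4} \approx 18.75$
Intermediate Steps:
$K = \frac{7}{4}$ ($K = \frac{1}{8} \cdot 14 = \frac{7}{4} \approx 1.75$)
$l{\left(o,Y \right)} = Y + o$
$l{\left(K,\frac{-1 + 0}{1 \cdot 4 - 2} \right)} \left(- 3 E{\left(2 \right)}\right) = \left(\frac{-1 + 0}{1 \cdot 4 - 2} + \frac{7}{4}\right) \left(\left(-3\right) \left(-5\right)\right) = \left(- \frac{1}{4 - 2} + \frac{7}{4}\right) 15 = \left(- \frac{1}{2} + \frac{7}{4}\right) 15 = \frac{5}{4} \cdot 15 = \frac{75}{4}$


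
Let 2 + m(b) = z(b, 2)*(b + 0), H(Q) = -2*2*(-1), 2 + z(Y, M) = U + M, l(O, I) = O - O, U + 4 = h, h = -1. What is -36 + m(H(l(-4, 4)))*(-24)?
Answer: 492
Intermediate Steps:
U = -5 (U = -4 - 1 = -5)
l(O, I) = 0
z(Y, M) = -7 + M (z(Y, M) = -2 + (-5 + M) = -7 + M)
H(Q) = 4 (H(Q) = -4*(-1) = 4)
m(b) = -2 - 5*b (m(b) = -2 + (-7 + 2)*(b + 0) = -2 - 5*b)
-36 + m(H(l(-4, 4)))*(-24) = -36 + (-2 - 5*4)*(-24) = -36 + (-2 - 20)*(-24) = -36 - 22*(-24) = -36 + 528 = 492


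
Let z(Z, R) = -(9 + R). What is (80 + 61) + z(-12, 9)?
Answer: 123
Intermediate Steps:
z(Z, R) = -9 - R
(80 + 61) + z(-12, 9) = (80 + 61) + (-9 - 1*9) = 141 + (-9 - 9) = 141 - 18 = 123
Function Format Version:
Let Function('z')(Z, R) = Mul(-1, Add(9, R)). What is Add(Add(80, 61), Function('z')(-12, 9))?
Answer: 123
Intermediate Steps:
Function('z')(Z, R) = Add(-9, Mul(-1, R))
Add(Add(80, 61), Function('z')(-12, 9)) = Add(Add(80, 61), Add(-9, Mul(-1, 9))) = Add(141, Add(-9, -9)) = Add(141, -18) = 123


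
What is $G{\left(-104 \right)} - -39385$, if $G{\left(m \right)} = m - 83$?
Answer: $39198$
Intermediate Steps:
$G{\left(m \right)} = -83 + m$
$G{\left(-104 \right)} - -39385 = \left(-83 - 104\right) - -39385 = -187 + 39385 = 39198$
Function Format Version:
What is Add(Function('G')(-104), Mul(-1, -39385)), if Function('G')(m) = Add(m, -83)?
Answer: 39198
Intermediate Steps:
Function('G')(m) = Add(-83, m)
Add(Function('G')(-104), Mul(-1, -39385)) = Add(Add(-83, -104), Mul(-1, -39385)) = Add(-187, 39385) = 39198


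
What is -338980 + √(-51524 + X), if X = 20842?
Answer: -338980 + 23*I*√58 ≈ -3.3898e+5 + 175.16*I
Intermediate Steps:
-338980 + √(-51524 + X) = -338980 + √(-51524 + 20842) = -338980 + √(-30682) = -338980 + 23*I*√58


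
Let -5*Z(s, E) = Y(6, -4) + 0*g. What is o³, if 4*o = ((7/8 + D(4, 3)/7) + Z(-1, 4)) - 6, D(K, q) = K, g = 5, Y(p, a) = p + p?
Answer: -7380705123/1404928000 ≈ -5.2534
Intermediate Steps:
Y(p, a) = 2*p
Z(s, E) = -12/5 (Z(s, E) = -(2*6 + 0*5)/5 = -(12 + 0)/5 = -⅕*12 = -12/5)
o = -1947/1120 (o = (((7/8 + 4/7) - 12/5) - 6)/4 = ((81/56 - 12/5) - 6)/4 = (-267/280 - 6)/4 = (¼)*(-1947/280) = -1947/1120 ≈ -1.7384)
o³ = (-1947/1120)³ = -7380705123/1404928000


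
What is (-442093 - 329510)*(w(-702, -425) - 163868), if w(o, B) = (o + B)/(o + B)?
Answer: 126440268801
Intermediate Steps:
w(o, B) = 1 (w(o, B) = (B + o)/(B + o) = 1)
(-442093 - 329510)*(w(-702, -425) - 163868) = (-442093 - 329510)*(1 - 163868) = -771603*(-163867) = 126440268801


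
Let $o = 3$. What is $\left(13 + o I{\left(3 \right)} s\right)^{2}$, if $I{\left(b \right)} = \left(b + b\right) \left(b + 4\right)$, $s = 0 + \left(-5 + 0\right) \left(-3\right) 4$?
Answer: $57350329$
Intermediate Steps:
$s = 60$ ($s = 0 + \left(-5\right) \left(-3\right) 4 = 0 + 15 \cdot 4 = 0 + 60 = 60$)
$I{\left(b \right)} = 2 b \left(4 + b\right)$
$\left(13 + o I{\left(3 \right)} s\right)^{2} = \left(13 + 3 \cdot 2 \cdot 3 \left(4 + 3\right) 60\right)^{2} = \left(13 + 3 \cdot 2 \cdot 3 \cdot 7 \cdot 60\right)^{2} = \left(13 + 3 \cdot 42 \cdot 60\right)^{2} = \left(13 + 126 \cdot 60\right)^{2} = \left(13 + 7560\right)^{2} = 7573^{2} = 57350329$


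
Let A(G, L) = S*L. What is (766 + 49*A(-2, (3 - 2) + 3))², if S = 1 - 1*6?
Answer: 45796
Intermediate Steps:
S = -5 (S = 1 - 6 = -5)
A(G, L) = -5*L
(766 + 49*A(-2, (3 - 2) + 3))² = (766 + 49*(-5*((3 - 2) + 3)))² = (766 + 49*(-5*(1 + 3)))² = (766 + 49*(-5*4))² = (766 + 49*(-20))² = (766 - 980)² = (-214)² = 45796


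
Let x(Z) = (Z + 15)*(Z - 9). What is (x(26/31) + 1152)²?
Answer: 965992156801/923521 ≈ 1.0460e+6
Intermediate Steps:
x(Z) = (-9 + Z)*(15 + Z) (x(Z) = (15 + Z)*(-9 + Z) = (-9 + Z)*(15 + Z))
(x(26/31) + 1152)² = ((-135 + (26/31)² + 6*(26/31)) + 1152)² = ((-135 + 676/961 + 156/31) + 1152)² = (-124223/961 + 1152)² = (982849/961)² = 965992156801/923521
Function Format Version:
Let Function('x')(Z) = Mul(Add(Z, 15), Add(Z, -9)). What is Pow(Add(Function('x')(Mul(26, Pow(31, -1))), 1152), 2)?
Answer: Rational(965992156801, 923521) ≈ 1.0460e+6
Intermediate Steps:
Function('x')(Z) = Mul(Add(-9, Z), Add(15, Z)) (Function('x')(Z) = Mul(Add(15, Z), Add(-9, Z)) = Mul(Add(-9, Z), Add(15, Z)))
Pow(Add(Function('x')(Mul(26, Pow(31, -1))), 1152), 2) = Pow(Add(Add(-135, Pow(Mul(26, Pow(31, -1)), 2), Mul(6, Mul(26, Pow(31, -1)))), 1152), 2) = Pow(Add(Add(-135, Pow(Mul(26, Rational(1, 31)), 2), Mul(6, Mul(26, Rational(1, 31)))), 1152), 2) = Pow(Add(Add(-135, Pow(Rational(26, 31), 2), Mul(6, Rational(26, 31))), 1152), 2) = Pow(Add(Add(-135, Rational(676, 961), Rational(156, 31)), 1152), 2) = Pow(Add(Rational(-124223, 961), 1152), 2) = Pow(Rational(982849, 961), 2) = Rational(965992156801, 923521)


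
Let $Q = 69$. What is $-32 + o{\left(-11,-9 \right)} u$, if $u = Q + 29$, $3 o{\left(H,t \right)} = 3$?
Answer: $66$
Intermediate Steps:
$o{\left(H,t \right)} = 1$ ($o{\left(H,t \right)} = \frac{1}{3} \cdot 3 = 1$)
$u = 98$ ($u = 69 + 29 = 98$)
$-32 + o{\left(-11,-9 \right)} u = -32 + 1 \cdot 98 = -32 + 98 = 66$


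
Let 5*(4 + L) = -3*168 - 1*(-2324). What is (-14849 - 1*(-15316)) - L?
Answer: 107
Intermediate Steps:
L = 360 (L = -4 + (-3*168 - 1*(-2324))/5 = -4 + (-504 + 2324)/5 = -4 + (1/5)*1820 = -4 + 364 = 360)
(-14849 - 1*(-15316)) - L = (-14849 - 1*(-15316)) - 1*360 = (-14849 + 15316) - 360 = 467 - 360 = 107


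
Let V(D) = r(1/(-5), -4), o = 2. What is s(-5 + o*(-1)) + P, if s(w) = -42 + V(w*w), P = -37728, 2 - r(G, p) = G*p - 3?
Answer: -188829/5 ≈ -37766.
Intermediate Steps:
r(G, p) = 5 - G*p (r(G, p) = 2 - (G*p - 3) = 2 - (-3 + G*p) = 2 + (3 - G*p) = 5 - G*p)
V(D) = 21/5 (V(D) = 5 - 1*(-4)/(-5) = 5 - 1*(-1/5)*(-4) = 5 - 4/5 = 21/5)
s(w) = -189/5 (s(w) = -42 + 21/5 = -189/5)
s(-5 + o*(-1)) + P = -189/5 - 37728 = -188829/5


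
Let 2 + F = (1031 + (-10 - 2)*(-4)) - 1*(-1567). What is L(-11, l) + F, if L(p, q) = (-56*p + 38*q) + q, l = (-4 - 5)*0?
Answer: 3260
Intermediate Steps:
l = 0 (l = -9*0 = 0)
L(p, q) = -56*p + 39*q
F = 2644 (F = -2 + ((1031 + (-10 - 2)*(-4)) - 1*(-1567)) = -2 + ((1031 - 12*(-4)) + 1567) = -2 + ((1031 + 48) + 1567) = -2 + (1079 + 1567) = -2 + 2646 = 2644)
L(-11, l) + F = (-56*(-11) + 39*0) + 2644 = (616 + 0) + 2644 = 616 + 2644 = 3260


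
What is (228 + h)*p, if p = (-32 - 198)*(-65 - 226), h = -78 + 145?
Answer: 19744350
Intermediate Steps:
h = 67
p = 66930 (p = -230*(-291) = 66930)
(228 + h)*p = (228 + 67)*66930 = 295*66930 = 19744350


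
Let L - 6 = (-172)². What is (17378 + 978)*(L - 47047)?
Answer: -320440692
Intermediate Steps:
L = 29590 (L = 6 + (-172)² = 6 + 29584 = 29590)
(17378 + 978)*(L - 47047) = (17378 + 978)*(29590 - 47047) = 18356*(-17457) = -320440692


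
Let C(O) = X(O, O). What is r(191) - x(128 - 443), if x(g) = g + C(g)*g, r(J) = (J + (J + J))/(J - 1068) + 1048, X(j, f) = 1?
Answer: 1471033/877 ≈ 1677.3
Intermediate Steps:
C(O) = 1
r(J) = 1048 + 3*J/(-1068 + J) (r(J) = (J + 2*J)/(-1068 + J) + 1048 = (3*J)/(-1068 + J) + 1048 = 3*J/(-1068 + J) + 1048 = 1048 + 3*J/(-1068 + J))
x(g) = 2*g (x(g) = g + 1*g = g + g = 2*g)
r(191) - x(128 - 443) = (-1119264 + 1051*191)/(-1068 + 191) - 2*(128 - 443) = (-1119264 + 200741)/(-877) - 2*(-315) = -1/877*(-918523) - 1*(-630) = 918523/877 + 630 = 1471033/877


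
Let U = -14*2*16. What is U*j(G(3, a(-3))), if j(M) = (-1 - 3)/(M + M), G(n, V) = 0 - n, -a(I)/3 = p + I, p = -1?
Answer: -896/3 ≈ -298.67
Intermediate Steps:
U = -448 (U = -28*16 = -448)
a(I) = 3 - 3*I (a(I) = -3*(-1 + I) = 3 - 3*I)
G(n, V) = -n
j(M) = -2/M (j(M) = -4*1/(2*M) = -2/M)
U*j(G(3, a(-3))) = -(-896)/((-1*3)) = -(-896)/(-3) = -(-896)*(-1)/3 = -448*⅔ = -896/3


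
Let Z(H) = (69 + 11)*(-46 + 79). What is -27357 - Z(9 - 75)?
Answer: -29997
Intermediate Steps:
Z(H) = 2640 (Z(H) = 80*33 = 2640)
-27357 - Z(9 - 75) = -27357 - 1*2640 = -27357 - 2640 = -29997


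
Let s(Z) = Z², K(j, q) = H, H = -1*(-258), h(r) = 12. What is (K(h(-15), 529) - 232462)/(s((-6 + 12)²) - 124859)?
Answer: 232204/123563 ≈ 1.8792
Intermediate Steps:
H = 258
K(j, q) = 258
(K(h(-15), 529) - 232462)/(s((-6 + 12)²) - 124859) = (258 - 232462)/(((-6 + 12)²)² - 124859) = -232204/((6²)² - 124859) = -232204/(36² - 124859) = -232204/(1296 - 124859) = -232204/(-123563) = -232204*(-1/123563) = 232204/123563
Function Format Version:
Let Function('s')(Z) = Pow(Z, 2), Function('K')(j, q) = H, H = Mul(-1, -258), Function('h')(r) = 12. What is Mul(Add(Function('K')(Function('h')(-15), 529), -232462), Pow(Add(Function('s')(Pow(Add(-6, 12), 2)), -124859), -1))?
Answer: Rational(232204, 123563) ≈ 1.8792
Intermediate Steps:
H = 258
Function('K')(j, q) = 258
Mul(Add(Function('K')(Function('h')(-15), 529), -232462), Pow(Add(Function('s')(Pow(Add(-6, 12), 2)), -124859), -1)) = Mul(Add(258, -232462), Pow(Add(Pow(Pow(Add(-6, 12), 2), 2), -124859), -1)) = Mul(-232204, Pow(Add(Pow(Pow(6, 2), 2), -124859), -1)) = Mul(-232204, Pow(Add(Pow(36, 2), -124859), -1)) = Mul(-232204, Pow(Add(1296, -124859), -1)) = Mul(-232204, Pow(-123563, -1)) = Mul(-232204, Rational(-1, 123563)) = Rational(232204, 123563)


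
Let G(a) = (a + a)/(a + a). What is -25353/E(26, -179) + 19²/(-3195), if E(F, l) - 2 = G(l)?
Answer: -27001306/3195 ≈ -8451.1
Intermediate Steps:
G(a) = 1 (G(a) = (2*a)/((2*a)) = (2*a)*(1/(2*a)) = 1)
E(F, l) = 3 (E(F, l) = 2 + 1 = 3)
-25353/E(26, -179) + 19²/(-3195) = -25353/3 + 19²/(-3195) = -25353*⅓ + 361*(-1/3195) = -8451 - 361/3195 = -27001306/3195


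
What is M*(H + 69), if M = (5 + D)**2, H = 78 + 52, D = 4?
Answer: 16119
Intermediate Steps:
H = 130
M = 81 (M = (5 + 4)**2 = 9**2 = 81)
M*(H + 69) = 81*(130 + 69) = 81*199 = 16119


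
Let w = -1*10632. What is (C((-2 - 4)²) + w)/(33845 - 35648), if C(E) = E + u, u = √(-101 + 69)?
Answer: 3532/601 - 4*I*√2/1803 ≈ 5.8769 - 0.0031375*I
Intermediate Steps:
u = 4*I*√2 (u = √(-32) = 4*I*√2 ≈ 5.6569*I)
w = -10632
C(E) = E + 4*I*√2
(C((-2 - 4)²) + w)/(33845 - 35648) = (((-2 - 4)² + 4*I*√2) - 10632)/(33845 - 35648) = (((-6)² + 4*I*√2) - 10632)/(-1803) = ((36 + 4*I*√2) - 10632)*(-1/1803) = (-10596 + 4*I*√2)*(-1/1803) = 3532/601 - 4*I*√2/1803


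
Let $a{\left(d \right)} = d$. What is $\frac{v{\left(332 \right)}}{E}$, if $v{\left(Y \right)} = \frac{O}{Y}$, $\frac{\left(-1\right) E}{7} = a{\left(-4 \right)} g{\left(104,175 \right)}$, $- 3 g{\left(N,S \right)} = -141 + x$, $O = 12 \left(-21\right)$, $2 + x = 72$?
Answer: $- \frac{27}{23572} \approx -0.0011454$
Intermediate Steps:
$x = 70$ ($x = -2 + 72 = 70$)
$O = -252$
$g{\left(N,S \right)} = \frac{71}{3}$ ($g{\left(N,S \right)} = - \frac{-141 + 70}{3} = \left(- \frac{1}{3}\right) \left(-71\right) = \frac{71}{3}$)
$E = \frac{1988}{3}$ ($E = - 7 \left(\left(-4\right) \frac{71}{3}\right) = \left(-7\right) \left(- \frac{284}{3}\right) = \frac{1988}{3} \approx 662.67$)
$v{\left(Y \right)} = - \frac{252}{Y}$
$\frac{v{\left(332 \right)}}{E} = \frac{\left(-252\right) \frac{1}{332}}{\frac{1988}{3}} = \left(-252\right) \frac{1}{332} \cdot \frac{3}{1988} = \left(- \frac{63}{83}\right) \frac{3}{1988} = - \frac{27}{23572}$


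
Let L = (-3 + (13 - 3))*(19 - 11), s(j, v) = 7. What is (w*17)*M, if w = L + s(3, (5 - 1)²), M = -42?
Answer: -44982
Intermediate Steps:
L = 56 (L = (-3 + 10)*8 = 7*8 = 56)
w = 63 (w = 56 + 7 = 63)
(w*17)*M = (63*17)*(-42) = 1071*(-42) = -44982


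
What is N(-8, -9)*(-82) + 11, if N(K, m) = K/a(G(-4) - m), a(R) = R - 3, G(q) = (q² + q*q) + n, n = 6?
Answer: 285/11 ≈ 25.909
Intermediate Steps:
G(q) = 6 + 2*q² (G(q) = (q² + q*q) + 6 = (q² + q²) + 6 = 2*q² + 6 = 6 + 2*q²)
a(R) = -3 + R
N(K, m) = K/(35 - m) (N(K, m) = K/(-3 + ((6 + 2*(-4)²) - m)) = K/(-3 + ((6 + 2*16) - m)) = K/(-3 + ((6 + 32) - m)) = K/(-3 + (38 - m)) = K/(35 - m))
N(-8, -9)*(-82) + 11 = -1*(-8)/(-35 - 9)*(-82) + 11 = -1*(-8)/(-44)*(-82) + 11 = -1*(-8)*(-1/44)*(-82) + 11 = -2/11*(-82) + 11 = 164/11 + 11 = 285/11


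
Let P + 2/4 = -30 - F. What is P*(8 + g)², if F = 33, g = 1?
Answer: -10287/2 ≈ -5143.5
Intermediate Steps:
P = -127/2 (P = -½ + (-30 - 1*33) = -½ + (-30 - 33) = -½ - 63 = -127/2 ≈ -63.500)
P*(8 + g)² = -127*(8 + 1)²/2 = -127/2*9² = -127/2*81 = -10287/2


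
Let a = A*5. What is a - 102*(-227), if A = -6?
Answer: 23124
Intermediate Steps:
a = -30 (a = -6*5 = -30)
a - 102*(-227) = -30 - 102*(-227) = -30 + 23154 = 23124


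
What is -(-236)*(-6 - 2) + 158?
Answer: -1730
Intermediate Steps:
-(-236)*(-6 - 2) + 158 = -(-236)*(-8) + 158 = -59*32 + 158 = -1888 + 158 = -1730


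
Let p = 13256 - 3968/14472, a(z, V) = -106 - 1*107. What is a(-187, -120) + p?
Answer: 23594291/1809 ≈ 13043.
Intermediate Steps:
a(z, V) = -213 (a(z, V) = -106 - 107 = -213)
p = 23979608/1809 (p = 13256 - 3968/14472 = 13256 - 1*496/1809 = 13256 - 496/1809 = 23979608/1809 ≈ 13256.)
a(-187, -120) + p = -213 + 23979608/1809 = 23594291/1809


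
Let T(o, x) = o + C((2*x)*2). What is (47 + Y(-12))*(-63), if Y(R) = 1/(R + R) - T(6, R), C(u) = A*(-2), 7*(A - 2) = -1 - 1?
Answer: -22371/8 ≈ -2796.4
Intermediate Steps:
A = 12/7 (A = 2 + (-1 - 1)/7 = 2 + (⅐)*(-2) = 2 - 2/7 = 12/7 ≈ 1.7143)
C(u) = -24/7 (C(u) = (12/7)*(-2) = -24/7)
T(o, x) = -24/7 + o (T(o, x) = o - 24/7 = -24/7 + o)
Y(R) = -18/7 + 1/(2*R) (Y(R) = 1/(R + R) - (-24/7 + 6) = 1/(2*R) - 1*18/7 = 1/(2*R) - 18/7 = -18/7 + 1/(2*R))
(47 + Y(-12))*(-63) = (47 + (1/14)*(7 - 36*(-12))/(-12))*(-63) = (47 + (1/14)*(-1/12)*(7 + 432))*(-63) = (47 + (1/14)*(-1/12)*439)*(-63) = (47 - 439/168)*(-63) = (7457/168)*(-63) = -22371/8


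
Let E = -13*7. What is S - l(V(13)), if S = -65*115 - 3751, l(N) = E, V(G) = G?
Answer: -11135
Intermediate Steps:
E = -91
l(N) = -91
S = -11226 (S = -7475 - 3751 = -11226)
S - l(V(13)) = -11226 - 1*(-91) = -11226 + 91 = -11135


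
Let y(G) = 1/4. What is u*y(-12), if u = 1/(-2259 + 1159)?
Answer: -1/4400 ≈ -0.00022727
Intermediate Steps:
u = -1/1100 (u = 1/(-1100) = -1/1100 ≈ -0.00090909)
y(G) = ¼
u*y(-12) = -1/1100*¼ = -1/4400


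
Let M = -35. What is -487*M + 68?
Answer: 17113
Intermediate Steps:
-487*M + 68 = -487*(-35) + 68 = 17045 + 68 = 17113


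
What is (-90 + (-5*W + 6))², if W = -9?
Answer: 1521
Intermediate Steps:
(-90 + (-5*W + 6))² = (-90 + (-5*(-9) + 6))² = (-90 + (45 + 6))² = (-90 + 51)² = (-39)² = 1521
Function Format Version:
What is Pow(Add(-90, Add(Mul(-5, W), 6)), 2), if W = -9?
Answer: 1521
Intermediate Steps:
Pow(Add(-90, Add(Mul(-5, W), 6)), 2) = Pow(Add(-90, Add(Mul(-5, -9), 6)), 2) = Pow(Add(-90, Add(45, 6)), 2) = Pow(Add(-90, 51), 2) = Pow(-39, 2) = 1521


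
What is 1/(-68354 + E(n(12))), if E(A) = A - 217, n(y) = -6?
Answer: -1/68577 ≈ -1.4582e-5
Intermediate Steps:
E(A) = -217 + A
1/(-68354 + E(n(12))) = 1/(-68354 + (-217 - 6)) = 1/(-68354 - 223) = 1/(-68577) = -1/68577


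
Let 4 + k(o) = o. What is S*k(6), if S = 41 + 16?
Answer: 114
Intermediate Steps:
S = 57
k(o) = -4 + o
S*k(6) = 57*(-4 + 6) = 57*2 = 114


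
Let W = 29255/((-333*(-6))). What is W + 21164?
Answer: 42314927/1998 ≈ 21179.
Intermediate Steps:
W = 29255/1998 ≈ 14.642
W + 21164 = 29255/1998 + 21164 = 42314927/1998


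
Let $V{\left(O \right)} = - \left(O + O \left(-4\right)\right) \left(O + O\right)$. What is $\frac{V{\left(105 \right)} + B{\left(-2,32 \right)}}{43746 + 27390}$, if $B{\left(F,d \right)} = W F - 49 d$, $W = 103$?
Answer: $\frac{619}{684} \approx 0.90497$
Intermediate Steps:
$B{\left(F,d \right)} = - 49 d + 103 F$ ($B{\left(F,d \right)} = 103 F - 49 d = - 49 d + 103 F$)
$V{\left(O \right)} = 6 O^{2}$ ($V{\left(O \right)} = - \left(O - 4 O\right) 2 O = - - 3 O 2 O = - \left(-6\right) O^{2} = 6 O^{2}$)
$\frac{V{\left(105 \right)} + B{\left(-2,32 \right)}}{43746 + 27390} = \frac{6 \cdot 105^{2} + \left(\left(-49\right) 32 + 103 \left(-2\right)\right)}{43746 + 27390} = \frac{6 \cdot 11025 - 1774}{71136} = \left(66150 - 1774\right) \frac{1}{71136} = 64376 \cdot \frac{1}{71136} = \frac{619}{684}$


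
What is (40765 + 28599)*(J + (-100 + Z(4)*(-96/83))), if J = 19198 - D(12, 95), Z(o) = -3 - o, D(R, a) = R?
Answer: 109928760840/83 ≈ 1.3244e+9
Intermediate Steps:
J = 19186 (J = 19198 - 1*12 = 19198 - 12 = 19186)
(40765 + 28599)*(J + (-100 + Z(4)*(-96/83))) = (40765 + 28599)*(19186 + (-100 + (-3 - 1*4)*(-96/83))) = 69364*(19186 + (-100 + (-3 - 4)*(-96*1/83))) = 69364*(19186 + (-100 - 7*(-96/83))) = 69364*(19186 + (-100 + 672/83)) = 69364*(19186 - 7628/83) = 69364*(1584810/83) = 109928760840/83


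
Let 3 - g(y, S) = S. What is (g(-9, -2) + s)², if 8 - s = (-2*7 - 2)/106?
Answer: 485809/2809 ≈ 172.95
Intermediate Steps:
g(y, S) = 3 - S
s = 432/53 (s = 8 - (-2*7 - 2)/106 = 8 - (-14 - 2)/106 = 8 - (-16)/106 = 8 - 1*(-8/53) = 8 + 8/53 = 432/53 ≈ 8.1509)
(g(-9, -2) + s)² = ((3 - 1*(-2)) + 432/53)² = ((3 + 2) + 432/53)² = (5 + 432/53)² = (697/53)² = 485809/2809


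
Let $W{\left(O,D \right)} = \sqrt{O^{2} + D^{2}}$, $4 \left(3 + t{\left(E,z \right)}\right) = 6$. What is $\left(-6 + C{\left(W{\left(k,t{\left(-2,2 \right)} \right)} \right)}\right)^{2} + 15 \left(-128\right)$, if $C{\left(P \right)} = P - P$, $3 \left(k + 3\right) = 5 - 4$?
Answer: $-1884$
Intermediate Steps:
$k = - \frac{8}{3}$ ($k = -3 + \frac{5 - 4}{3} = -3 + \frac{1}{3} \cdot 1 = -3 + \frac{1}{3} = - \frac{8}{3} \approx -2.6667$)
$t{\left(E,z \right)} = - \frac{3}{2}$ ($t{\left(E,z \right)} = -3 + \frac{1}{4} \cdot 6 = -3 + \frac{3}{2} = - \frac{3}{2}$)
$W{\left(O,D \right)} = \sqrt{D^{2} + O^{2}}$
$C{\left(P \right)} = 0$
$\left(-6 + C{\left(W{\left(k,t{\left(-2,2 \right)} \right)} \right)}\right)^{2} + 15 \left(-128\right) = \left(-6 + 0\right)^{2} + 15 \left(-128\right) = \left(-6\right)^{2} - 1920 = 36 - 1920 = -1884$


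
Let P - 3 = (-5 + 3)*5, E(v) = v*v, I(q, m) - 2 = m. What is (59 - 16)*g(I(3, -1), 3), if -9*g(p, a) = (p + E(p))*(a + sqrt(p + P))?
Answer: -86/3 - 86*I*sqrt(6)/9 ≈ -28.667 - 23.406*I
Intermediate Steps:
I(q, m) = 2 + m
E(v) = v**2
P = -7 (P = 3 + (-5 + 3)*5 = 3 - 2*5 = 3 - 10 = -7)
g(p, a) = -(a + sqrt(-7 + p))*(p + p**2)/9 (g(p, a) = -(p + p**2)*(a + sqrt(p - 7))/9 = -(p + p**2)*(a + sqrt(-7 + p))/9 = -(a + sqrt(-7 + p))*(p + p**2)/9)
(59 - 16)*g(I(3, -1), 3) = (59 - 16)*((2 - 1)*(-1*3 - sqrt(-7 + (2 - 1)) - 1*3*(2 - 1) - (2 - 1)*sqrt(-7 + (2 - 1)))/9) = 43*((1/9)*1*(-3 - sqrt(-7 + 1) - 1*3*1 - 1*1*sqrt(-7 + 1))) = 43*((1/9)*1*(-3 - sqrt(-6) - 3 - 1*1*sqrt(-6))) = 43*((1/9)*1*(-3 - I*sqrt(6) - 3 - 1*1*I*sqrt(6))) = 43*((1/9)*1*(-3 - I*sqrt(6) - 3 - I*sqrt(6))) = 43*((1/9)*1*(-6 - 2*I*sqrt(6))) = 43*(-2/3 - 2*I*sqrt(6)/9) = -86/3 - 86*I*sqrt(6)/9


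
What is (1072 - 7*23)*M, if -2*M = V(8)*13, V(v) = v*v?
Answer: -378976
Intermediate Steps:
V(v) = v**2
M = -416 (M = -8**2*13/2 = -32*13 = -1/2*832 = -416)
(1072 - 7*23)*M = (1072 - 7*23)*(-416) = (1072 - 161)*(-416) = 911*(-416) = -378976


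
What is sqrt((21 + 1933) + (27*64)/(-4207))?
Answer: 125*sqrt(2212882)/4207 ≈ 44.199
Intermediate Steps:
sqrt((21 + 1933) + (27*64)/(-4207)) = sqrt(1954 + 1728*(-1/4207)) = sqrt(1954 - 1728/4207) = sqrt(8218750/4207) = 125*sqrt(2212882)/4207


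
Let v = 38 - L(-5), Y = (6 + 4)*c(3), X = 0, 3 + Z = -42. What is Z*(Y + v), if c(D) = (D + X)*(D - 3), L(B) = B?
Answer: -1935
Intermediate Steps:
Z = -45 (Z = -3 - 42 = -45)
c(D) = D*(-3 + D) (c(D) = (D + 0)*(D - 3) = D*(-3 + D))
Y = 0 (Y = (6 + 4)*(3*(-3 + 3)) = 10*(3*0) = 10*0 = 0)
v = 43 (v = 38 - 1*(-5) = 38 + 5 = 43)
Z*(Y + v) = -45*(0 + 43) = -45*43 = -1935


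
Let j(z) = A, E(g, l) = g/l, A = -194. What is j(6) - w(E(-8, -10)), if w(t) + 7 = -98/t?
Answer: -129/2 ≈ -64.500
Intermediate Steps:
j(z) = -194
w(t) = -7 - 98/t
j(6) - w(E(-8, -10)) = -194 - (-7 - 98/((-8/(-10)))) = -194 - (-7 - 98/((-8*(-1/10)))) = -194 - (-7 - 98/4/5) = -194 - (-7 - 98*5/4) = -194 - (-7 - 245/2) = -194 - 1*(-259/2) = -194 + 259/2 = -129/2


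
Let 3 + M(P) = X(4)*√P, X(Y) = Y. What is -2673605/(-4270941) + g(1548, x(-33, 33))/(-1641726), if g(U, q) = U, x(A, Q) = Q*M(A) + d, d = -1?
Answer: 243484190309/389539715787 ≈ 0.62506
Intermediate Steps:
M(P) = -3 + 4*√P
x(A, Q) = -1 + Q*(-3 + 4*√A) (x(A, Q) = Q*(-3 + 4*√A) - 1 = -1 + Q*(-3 + 4*√A))
-2673605/(-4270941) + g(1548, x(-33, 33))/(-1641726) = -2673605/(-4270941) + 1548/(-1641726) = -2673605*(-1/4270941) + 1548*(-1/1641726) = 2673605/4270941 - 86/91207 = 243484190309/389539715787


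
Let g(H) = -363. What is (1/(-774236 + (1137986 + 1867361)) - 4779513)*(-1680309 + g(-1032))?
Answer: 17922054323970009024/2231111 ≈ 8.0328e+12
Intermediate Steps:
(1/(-774236 + (1137986 + 1867361)) - 4779513)*(-1680309 + g(-1032)) = (1/(-774236 + (1137986 + 1867361)) - 4779513)*(-1680309 - 363) = (1/(-774236 + 3005347) - 4779513)*(-1680672) = (1/2231111 - 4779513)*(-1680672) = -10663624028942/2231111*(-1680672) = 17922054323970009024/2231111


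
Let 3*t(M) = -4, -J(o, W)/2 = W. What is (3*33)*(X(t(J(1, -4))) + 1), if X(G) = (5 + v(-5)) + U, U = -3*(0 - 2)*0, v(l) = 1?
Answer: 693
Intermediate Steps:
J(o, W) = -2*W
t(M) = -4/3 (t(M) = (⅓)*(-4) = -4/3)
U = 0 (U = -(-6)*0 = -3*0 = 0)
X(G) = 6 (X(G) = (5 + 1) + 0 = 6 + 0 = 6)
(3*33)*(X(t(J(1, -4))) + 1) = (3*33)*(6 + 1) = 99*7 = 693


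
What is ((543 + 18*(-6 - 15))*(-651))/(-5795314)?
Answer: 15345/827902 ≈ 0.018535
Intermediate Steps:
((543 + 18*(-6 - 15))*(-651))/(-5795314) = ((543 + 18*(-21))*(-651))*(-1/5795314) = ((543 - 378)*(-651))*(-1/5795314) = (165*(-651))*(-1/5795314) = -107415*(-1/5795314) = 15345/827902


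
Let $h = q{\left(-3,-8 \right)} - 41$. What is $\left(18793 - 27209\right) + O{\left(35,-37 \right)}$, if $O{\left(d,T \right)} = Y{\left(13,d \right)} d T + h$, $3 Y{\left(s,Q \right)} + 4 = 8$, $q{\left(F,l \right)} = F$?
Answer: $- \frac{30560}{3} \approx -10187.0$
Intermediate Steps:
$Y{\left(s,Q \right)} = \frac{4}{3}$ ($Y{\left(s,Q \right)} = - \frac{4}{3} + \frac{1}{3} \cdot 8 = - \frac{4}{3} + \frac{8}{3} = \frac{4}{3}$)
$h = -44$ ($h = -3 - 41 = -44$)
$O{\left(d,T \right)} = -44 + \frac{4 T d}{3}$ ($O{\left(d,T \right)} = \frac{4 d}{3} T - 44 = \frac{4 T d}{3} - 44 = -44 + \frac{4 T d}{3}$)
$\left(18793 - 27209\right) + O{\left(35,-37 \right)} = \left(18793 - 27209\right) + \left(-44 + \frac{4}{3} \left(-37\right) 35\right) = -8416 - \frac{5312}{3} = - \frac{30560}{3}$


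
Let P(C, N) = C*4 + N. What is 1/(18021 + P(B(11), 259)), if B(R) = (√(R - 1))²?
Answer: 1/18320 ≈ 5.4585e-5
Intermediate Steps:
B(R) = -1 + R (B(R) = (√(-1 + R))² = -1 + R)
P(C, N) = N + 4*C (P(C, N) = 4*C + N = N + 4*C)
1/(18021 + P(B(11), 259)) = 1/(18021 + (259 + 4*(-1 + 11))) = 1/(18021 + (259 + 4*10)) = 1/(18021 + (259 + 40)) = 1/(18021 + 299) = 1/18320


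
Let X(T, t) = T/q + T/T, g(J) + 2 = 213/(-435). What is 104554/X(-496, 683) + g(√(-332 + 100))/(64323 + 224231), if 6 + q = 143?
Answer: -599316619335939/15020678470 ≈ -39899.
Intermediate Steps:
g(J) = -361/145 (g(J) = -2 + 213/(-435) = -2 + 213*(-1/435) = -2 - 71/145 = -361/145)
q = 137 (q = -6 + 143 = 137)
X(T, t) = 1 + T/137 (X(T, t) = T/137 + T/T = T*(1/137) + 1 = T/137 + 1 = 1 + T/137)
104554/X(-496, 683) + g(√(-332 + 100))/(64323 + 224231) = 104554/(1 + (1/137)*(-496)) - 361/(145*(64323 + 224231)) = 104554/(1 - 496/137) - 361/145/288554 = 104554/(-359/137) - 361/145*1/288554 = 104554*(-137/359) - 361/41840330 = -14323898/359 - 361/41840330 = -599316619335939/15020678470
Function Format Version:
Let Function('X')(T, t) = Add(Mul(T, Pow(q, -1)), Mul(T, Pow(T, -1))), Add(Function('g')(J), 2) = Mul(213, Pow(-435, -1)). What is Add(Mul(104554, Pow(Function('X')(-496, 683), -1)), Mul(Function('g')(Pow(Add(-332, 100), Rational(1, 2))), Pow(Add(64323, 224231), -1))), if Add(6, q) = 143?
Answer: Rational(-599316619335939, 15020678470) ≈ -39899.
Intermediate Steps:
Function('g')(J) = Rational(-361, 145) (Function('g')(J) = Add(-2, Mul(213, Pow(-435, -1))) = Add(-2, Mul(213, Rational(-1, 435))) = Add(-2, Rational(-71, 145)) = Rational(-361, 145))
q = 137 (q = Add(-6, 143) = 137)
Function('X')(T, t) = Add(1, Mul(Rational(1, 137), T)) (Function('X')(T, t) = Add(Mul(T, Pow(137, -1)), Mul(T, Pow(T, -1))) = Add(Mul(T, Rational(1, 137)), 1) = Add(Mul(Rational(1, 137), T), 1) = Add(1, Mul(Rational(1, 137), T)))
Add(Mul(104554, Pow(Function('X')(-496, 683), -1)), Mul(Function('g')(Pow(Add(-332, 100), Rational(1, 2))), Pow(Add(64323, 224231), -1))) = Add(Mul(104554, Pow(Add(1, Mul(Rational(1, 137), -496)), -1)), Mul(Rational(-361, 145), Pow(Add(64323, 224231), -1))) = Add(Mul(104554, Pow(Add(1, Rational(-496, 137)), -1)), Mul(Rational(-361, 145), Pow(288554, -1))) = Add(Mul(104554, Pow(Rational(-359, 137), -1)), Mul(Rational(-361, 145), Rational(1, 288554))) = Add(Mul(104554, Rational(-137, 359)), Rational(-361, 41840330)) = Add(Rational(-14323898, 359), Rational(-361, 41840330)) = Rational(-599316619335939, 15020678470)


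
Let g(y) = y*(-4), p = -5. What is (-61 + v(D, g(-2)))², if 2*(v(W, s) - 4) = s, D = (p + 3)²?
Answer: 2809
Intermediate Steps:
D = 4 (D = (-5 + 3)² = (-2)² = 4)
g(y) = -4*y
v(W, s) = 4 + s/2
(-61 + v(D, g(-2)))² = (-61 + (4 + (-4*(-2))/2))² = (-61 + (4 + (½)*8))² = (-61 + (4 + 4))² = (-61 + 8)² = (-53)² = 2809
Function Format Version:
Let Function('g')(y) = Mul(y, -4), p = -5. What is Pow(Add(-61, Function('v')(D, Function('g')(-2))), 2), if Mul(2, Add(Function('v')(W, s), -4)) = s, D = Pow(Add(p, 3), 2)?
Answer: 2809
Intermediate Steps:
D = 4 (D = Pow(Add(-5, 3), 2) = Pow(-2, 2) = 4)
Function('g')(y) = Mul(-4, y)
Function('v')(W, s) = Add(4, Mul(Rational(1, 2), s))
Pow(Add(-61, Function('v')(D, Function('g')(-2))), 2) = Pow(Add(-61, Add(4, Mul(Rational(1, 2), Mul(-4, -2)))), 2) = Pow(Add(-61, Add(4, Mul(Rational(1, 2), 8))), 2) = Pow(Add(-61, Add(4, 4)), 2) = Pow(Add(-61, 8), 2) = Pow(-53, 2) = 2809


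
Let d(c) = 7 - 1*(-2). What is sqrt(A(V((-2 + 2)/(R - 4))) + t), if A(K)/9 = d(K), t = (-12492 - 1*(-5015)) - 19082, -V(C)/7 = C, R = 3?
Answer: 3*I*sqrt(2942) ≈ 162.72*I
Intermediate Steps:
d(c) = 9 (d(c) = 7 + 2 = 9)
V(C) = -7*C
t = -26559 (t = (-12492 + 5015) - 19082 = -7477 - 19082 = -26559)
A(K) = 81 (A(K) = 9*9 = 81)
sqrt(A(V((-2 + 2)/(R - 4))) + t) = sqrt(81 - 26559) = sqrt(-26478) = 3*I*sqrt(2942)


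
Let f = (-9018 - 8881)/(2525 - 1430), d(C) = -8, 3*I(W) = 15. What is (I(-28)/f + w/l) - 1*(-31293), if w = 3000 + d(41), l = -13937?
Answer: 101378840188/3239719 ≈ 31292.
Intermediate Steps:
I(W) = 5 (I(W) = (⅓)*15 = 5)
f = -17899/1095 ≈ -16.346
w = 2992 (w = 3000 - 8 = 2992)
(I(-28)/f + w/l) - 1*(-31293) = (5/(-17899/1095) + 2992/(-13937)) - 1*(-31293) = (5*(-1095/17899) + 2992*(-1/13937)) + 31293 = (-5475/17899 - 272/1267) + 31293 = -1686479/3239719 + 31293 = 101378840188/3239719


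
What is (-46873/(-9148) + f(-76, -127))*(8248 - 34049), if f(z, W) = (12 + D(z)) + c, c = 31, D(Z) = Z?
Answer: 6579538811/9148 ≈ 7.1923e+5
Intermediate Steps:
f(z, W) = 43 + z (f(z, W) = (12 + z) + 31 = 43 + z)
(-46873/(-9148) + f(-76, -127))*(8248 - 34049) = (-46873/(-9148) + (43 - 76))*(8248 - 34049) = (-46873*(-1/9148) - 33)*(-25801) = (46873/9148 - 33)*(-25801) = -255011/9148*(-25801) = 6579538811/9148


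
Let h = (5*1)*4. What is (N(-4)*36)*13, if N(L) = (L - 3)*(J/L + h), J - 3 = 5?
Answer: -58968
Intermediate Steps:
J = 8 (J = 3 + 5 = 8)
h = 20 (h = 5*4 = 20)
N(L) = (-3 + L)*(20 + 8/L) (N(L) = (L - 3)*(8/L + 20) = (-3 + L)*(20 + 8/L))
(N(-4)*36)*13 = ((-52 - 24/(-4) + 20*(-4))*36)*13 = ((-52 - 24*(-¼) - 80)*36)*13 = ((-52 + 6 - 80)*36)*13 = -126*36*13 = -4536*13 = -58968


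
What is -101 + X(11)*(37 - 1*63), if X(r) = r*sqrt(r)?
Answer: -101 - 286*sqrt(11) ≈ -1049.6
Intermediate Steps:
X(r) = r**(3/2)
-101 + X(11)*(37 - 1*63) = -101 + 11**(3/2)*(37 - 1*63) = -101 + (11*sqrt(11))*(37 - 63) = -101 + (11*sqrt(11))*(-26) = -101 - 286*sqrt(11)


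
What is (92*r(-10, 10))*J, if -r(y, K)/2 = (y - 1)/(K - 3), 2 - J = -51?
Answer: 107272/7 ≈ 15325.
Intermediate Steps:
J = 53 (J = 2 - 1*(-51) = 2 + 51 = 53)
r(y, K) = -2*(-1 + y)/(-3 + K) (r(y, K) = -2*(y - 1)/(K - 3) = -2*(-1 + y)/(-3 + K))
(92*r(-10, 10))*J = (92*(2*(1 - 1*(-10))/(-3 + 10)))*53 = (92*(2*(1 + 10)/7))*53 = (92*(2*(1/7)*11))*53 = (92*(22/7))*53 = (2024/7)*53 = 107272/7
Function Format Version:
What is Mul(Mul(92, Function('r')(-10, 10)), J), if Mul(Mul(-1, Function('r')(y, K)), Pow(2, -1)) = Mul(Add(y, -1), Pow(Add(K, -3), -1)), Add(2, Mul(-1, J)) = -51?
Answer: Rational(107272, 7) ≈ 15325.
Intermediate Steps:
J = 53 (J = Add(2, Mul(-1, -51)) = Add(2, 51) = 53)
Function('r')(y, K) = Mul(-2, Pow(Add(-3, K), -1), Add(-1, y)) (Function('r')(y, K) = Mul(-2, Mul(Add(y, -1), Pow(Add(K, -3), -1))) = Mul(-2, Mul(Add(-1, y), Pow(Add(-3, K), -1))) = Mul(-2, Mul(Pow(Add(-3, K), -1), Add(-1, y))) = Mul(-2, Pow(Add(-3, K), -1), Add(-1, y)))
Mul(Mul(92, Function('r')(-10, 10)), J) = Mul(Mul(92, Mul(2, Pow(Add(-3, 10), -1), Add(1, Mul(-1, -10)))), 53) = Mul(Mul(92, Mul(2, Pow(7, -1), Add(1, 10))), 53) = Mul(Mul(92, Mul(2, Rational(1, 7), 11)), 53) = Mul(Mul(92, Rational(22, 7)), 53) = Mul(Rational(2024, 7), 53) = Rational(107272, 7)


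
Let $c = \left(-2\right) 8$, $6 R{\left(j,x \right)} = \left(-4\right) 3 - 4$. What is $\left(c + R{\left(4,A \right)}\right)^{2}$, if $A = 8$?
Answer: $\frac{3136}{9} \approx 348.44$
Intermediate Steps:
$R{\left(j,x \right)} = - \frac{8}{3}$ ($R{\left(j,x \right)} = \frac{\left(-4\right) 3 - 4}{6} = \frac{-12 - 4}{6} = \frac{1}{6} \left(-16\right) = - \frac{8}{3}$)
$c = -16$
$\left(c + R{\left(4,A \right)}\right)^{2} = \left(-16 - \frac{8}{3}\right)^{2} = \left(- \frac{56}{3}\right)^{2} = \frac{3136}{9}$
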